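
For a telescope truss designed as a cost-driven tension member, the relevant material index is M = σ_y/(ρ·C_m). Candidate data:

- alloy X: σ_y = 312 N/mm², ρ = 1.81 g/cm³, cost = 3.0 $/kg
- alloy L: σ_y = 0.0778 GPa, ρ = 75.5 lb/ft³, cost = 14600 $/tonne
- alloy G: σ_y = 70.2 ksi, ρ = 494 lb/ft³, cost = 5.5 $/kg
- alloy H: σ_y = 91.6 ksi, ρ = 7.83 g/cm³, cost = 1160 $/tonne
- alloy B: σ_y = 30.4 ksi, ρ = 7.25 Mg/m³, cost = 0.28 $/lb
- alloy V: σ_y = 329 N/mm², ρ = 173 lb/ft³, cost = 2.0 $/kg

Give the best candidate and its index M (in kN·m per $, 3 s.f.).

Putting every candidate on a common basis:
  alloy X: σ_y = 312.0 MPa, ρ = 1810 kg/m³, cost = 3.000 $/kg
  alloy L: σ_y = 77.80 MPa, ρ = 1209 kg/m³, cost = 14.60 $/kg
  alloy G: σ_y = 484.0 MPa, ρ = 7913 kg/m³, cost = 5.500 $/kg
  alloy H: σ_y = 631.6 MPa, ρ = 7830 kg/m³, cost = 1.160 $/kg
  alloy B: σ_y = 209.6 MPa, ρ = 7250 kg/m³, cost = 0.6173 $/kg
  alloy V: σ_y = 329.0 MPa, ρ = 2771 kg/m³, cost = 2.000 $/kg
  alloy H: M = 69.5 kN·m per $
  alloy V: M = 59.4 kN·m per $
  alloy X: M = 57.5 kN·m per $
  alloy B: M = 46.8 kN·m per $
  alloy G: M = 11.1 kN·m per $
  alloy L: M = 4.41 kN·m per $
Alloy H has the largest M.

alloy H, M = 69.5 kN·m per $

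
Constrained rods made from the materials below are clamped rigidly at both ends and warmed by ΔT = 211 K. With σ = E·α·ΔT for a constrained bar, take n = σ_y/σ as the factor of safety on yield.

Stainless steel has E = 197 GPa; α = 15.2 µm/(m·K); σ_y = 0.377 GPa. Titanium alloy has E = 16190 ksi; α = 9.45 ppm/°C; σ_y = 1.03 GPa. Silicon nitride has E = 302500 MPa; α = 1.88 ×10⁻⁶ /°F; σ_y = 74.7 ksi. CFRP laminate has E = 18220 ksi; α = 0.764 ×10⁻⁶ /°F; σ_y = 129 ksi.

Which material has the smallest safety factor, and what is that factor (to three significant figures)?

Per material, after unit conversion:
  stainless steel: E = 197.0, α = 15.2, σ_y = 377.0 → σ = 632 MPa, n = 0.597
  titanium alloy: E = 111.6, α = 9.45, σ_y = 1030 → σ = 223 MPa, n = 4.63
  silicon nitride: E = 302.5, α = 3.38, σ_y = 515.0 → σ = 216 MPa, n = 2.38
  CFRP laminate: E = 125.6, α = 1.38, σ_y = 889.4 → σ = 36.5 MPa, n = 24.4
The minimum is stainless steel at n = 0.597.

stainless steel, n = 0.597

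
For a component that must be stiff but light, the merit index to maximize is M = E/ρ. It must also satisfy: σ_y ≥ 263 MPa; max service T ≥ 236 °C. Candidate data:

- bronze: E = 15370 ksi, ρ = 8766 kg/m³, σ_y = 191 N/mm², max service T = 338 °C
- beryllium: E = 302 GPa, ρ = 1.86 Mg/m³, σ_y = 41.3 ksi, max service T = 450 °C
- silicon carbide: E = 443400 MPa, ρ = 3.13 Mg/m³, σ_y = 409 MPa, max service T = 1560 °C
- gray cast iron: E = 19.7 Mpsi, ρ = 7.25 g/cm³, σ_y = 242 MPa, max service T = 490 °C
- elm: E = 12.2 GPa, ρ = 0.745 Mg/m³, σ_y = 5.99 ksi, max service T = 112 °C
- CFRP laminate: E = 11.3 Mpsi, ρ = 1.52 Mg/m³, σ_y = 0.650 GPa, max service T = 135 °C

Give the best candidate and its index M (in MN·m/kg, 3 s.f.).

beryllium, M = 162 MN·m/kg

Screen on constraints: σ_y ≥ 263 MPa; max service T ≥ 236 °C. Survivors: beryllium, silicon carbide.
Normalizing units and computing the index:
  beryllium: E = 302.0 GPa, ρ = 1860 kg/m³
  silicon carbide: E = 443.4 GPa, ρ = 3130 kg/m³
  beryllium: M = 162 MN·m/kg
  silicon carbide: M = 142 MN·m/kg
Highest index: beryllium.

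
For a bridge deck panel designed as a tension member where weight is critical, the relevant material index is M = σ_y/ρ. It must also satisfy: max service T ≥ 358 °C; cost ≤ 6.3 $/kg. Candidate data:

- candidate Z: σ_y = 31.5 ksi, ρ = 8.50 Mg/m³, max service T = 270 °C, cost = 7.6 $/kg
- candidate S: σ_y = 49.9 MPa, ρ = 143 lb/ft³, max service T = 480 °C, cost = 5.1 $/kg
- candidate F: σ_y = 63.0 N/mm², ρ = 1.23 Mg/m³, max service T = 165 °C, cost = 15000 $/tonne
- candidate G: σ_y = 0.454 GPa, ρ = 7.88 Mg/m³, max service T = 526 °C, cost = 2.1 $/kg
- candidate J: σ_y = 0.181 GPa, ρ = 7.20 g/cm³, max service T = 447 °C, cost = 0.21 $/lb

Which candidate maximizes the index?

Screen on constraints: max service T ≥ 358 °C; cost ≤ 6.3 $/kg. Survivors: candidate S, candidate G, candidate J.
Convert each candidate to consistent units, then evaluate M:
  candidate S: σ_y = 49.90 MPa, ρ = 2291 kg/m³
  candidate G: σ_y = 454.0 MPa, ρ = 7880 kg/m³
  candidate J: σ_y = 181.0 MPa, ρ = 7200 kg/m³
  candidate G: M = 57.6 kN·m/kg
  candidate J: M = 25.1 kN·m/kg
  candidate S: M = 21.8 kN·m/kg
Candidate G has the largest M.

candidate G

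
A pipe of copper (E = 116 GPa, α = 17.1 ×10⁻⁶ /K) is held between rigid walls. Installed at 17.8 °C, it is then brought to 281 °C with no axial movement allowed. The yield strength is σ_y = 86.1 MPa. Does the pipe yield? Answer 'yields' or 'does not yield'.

yields

ΔT = 263.2 K. Constrained thermal stress σ = E·α·ΔT = 116.0×10³ MPa × 17.1×10⁻⁶ × 263.2 = 522 MPa (compressive).
Compare to σ_y = 86.1 MPa: σ ≥ σ_y, so it yields.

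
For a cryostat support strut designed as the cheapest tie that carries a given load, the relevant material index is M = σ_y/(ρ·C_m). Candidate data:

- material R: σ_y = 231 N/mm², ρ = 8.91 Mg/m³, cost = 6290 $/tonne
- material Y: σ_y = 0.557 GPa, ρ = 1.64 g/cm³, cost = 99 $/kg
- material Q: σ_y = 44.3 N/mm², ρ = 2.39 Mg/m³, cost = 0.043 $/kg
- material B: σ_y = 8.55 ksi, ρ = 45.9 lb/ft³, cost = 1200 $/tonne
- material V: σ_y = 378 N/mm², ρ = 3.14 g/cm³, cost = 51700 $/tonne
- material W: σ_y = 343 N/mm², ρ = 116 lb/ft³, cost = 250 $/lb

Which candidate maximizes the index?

In SI units:
  material R: σ_y = 231.0 MPa, ρ = 8910 kg/m³, cost = 6.290 $/kg
  material Y: σ_y = 557.0 MPa, ρ = 1640 kg/m³, cost = 99.00 $/kg
  material Q: σ_y = 44.30 MPa, ρ = 2390 kg/m³, cost = 0.04300 $/kg
  material B: σ_y = 58.95 MPa, ρ = 735.2 kg/m³, cost = 1.200 $/kg
  material V: σ_y = 378.0 MPa, ρ = 3140 kg/m³, cost = 51.70 $/kg
  material W: σ_y = 343.0 MPa, ρ = 1858 kg/m³, cost = 551.1 $/kg
  material Q: M = 431 kN·m per $
  material B: M = 66.8 kN·m per $
  material R: M = 4.12 kN·m per $
  material Y: M = 3.43 kN·m per $
  material V: M = 2.33 kN·m per $
  material W: M = 0.335 kN·m per $
The maximum is for material Q.

material Q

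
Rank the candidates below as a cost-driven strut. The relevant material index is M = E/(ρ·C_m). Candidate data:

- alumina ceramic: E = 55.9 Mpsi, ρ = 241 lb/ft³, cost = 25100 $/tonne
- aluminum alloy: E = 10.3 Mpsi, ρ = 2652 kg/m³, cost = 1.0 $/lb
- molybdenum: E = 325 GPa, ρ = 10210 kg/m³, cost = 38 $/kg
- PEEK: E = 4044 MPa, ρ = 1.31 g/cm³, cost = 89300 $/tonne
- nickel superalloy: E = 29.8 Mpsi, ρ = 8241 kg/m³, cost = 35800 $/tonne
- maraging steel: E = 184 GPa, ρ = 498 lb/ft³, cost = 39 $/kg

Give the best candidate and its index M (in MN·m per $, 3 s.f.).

aluminum alloy, M = 12.1 MN·m per $

Convert each candidate to consistent units, then evaluate M:
  alumina ceramic: E = 385.4 GPa, ρ = 3860 kg/m³, cost = 25.10 $/kg
  aluminum alloy: E = 71.02 GPa, ρ = 2652 kg/m³, cost = 2.205 $/kg
  molybdenum: E = 325.0 GPa, ρ = 10210 kg/m³, cost = 38.00 $/kg
  PEEK: E = 4.044 GPa, ρ = 1310 kg/m³, cost = 89.30 $/kg
  nickel superalloy: E = 205.5 GPa, ρ = 8241 kg/m³, cost = 35.80 $/kg
  maraging steel: E = 184.0 GPa, ρ = 7977 kg/m³, cost = 39.00 $/kg
  aluminum alloy: M = 12.1 MN·m per $
  alumina ceramic: M = 3.98 MN·m per $
  molybdenum: M = 0.838 MN·m per $
  nickel superalloy: M = 0.696 MN·m per $
  maraging steel: M = 0.591 MN·m per $
  PEEK: M = 0.0346 MN·m per $
Highest index: aluminum alloy.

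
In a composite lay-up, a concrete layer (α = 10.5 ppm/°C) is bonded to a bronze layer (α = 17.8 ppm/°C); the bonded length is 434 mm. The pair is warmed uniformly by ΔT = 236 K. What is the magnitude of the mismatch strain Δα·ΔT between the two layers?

Δα = |10.5 − 17.8|×10⁻⁶/K = 7.30×10⁻⁶/K.
Mismatch strain = Δα·ΔT = 7.30×10⁻⁶ × 236.0 = 1.72×10⁻³.

1.72×10⁻³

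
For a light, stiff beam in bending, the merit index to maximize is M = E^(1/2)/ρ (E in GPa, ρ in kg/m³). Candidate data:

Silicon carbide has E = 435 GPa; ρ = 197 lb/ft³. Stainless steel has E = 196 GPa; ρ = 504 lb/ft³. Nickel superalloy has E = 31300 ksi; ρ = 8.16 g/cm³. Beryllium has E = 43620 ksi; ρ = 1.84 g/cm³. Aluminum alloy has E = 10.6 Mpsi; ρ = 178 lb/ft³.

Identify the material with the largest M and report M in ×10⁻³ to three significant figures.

beryllium, M = 9.43×10⁻³

Normalizing units and computing the index:
  silicon carbide: E = 435.0 GPa, ρ = 3156 kg/m³
  stainless steel: E = 196.0 GPa, ρ = 8073 kg/m³
  nickel superalloy: E = 215.8 GPa, ρ = 8160 kg/m³
  beryllium: E = 300.7 GPa, ρ = 1840 kg/m³
  aluminum alloy: E = 73.08 GPa, ρ = 2851 kg/m³
  beryllium: M = 9.43×10⁻³
  silicon carbide: M = 6.61×10⁻³
  aluminum alloy: M = 3.00×10⁻³
  nickel superalloy: M = 1.80×10⁻³
  stainless steel: M = 1.73×10⁻³
Highest index: beryllium.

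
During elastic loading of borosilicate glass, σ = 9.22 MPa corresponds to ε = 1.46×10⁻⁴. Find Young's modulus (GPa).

63.2 GPa

E = σ/ε = 9.22 MPa / 1.46×10⁻⁴ = 63150 MPa = 63.2 GPa.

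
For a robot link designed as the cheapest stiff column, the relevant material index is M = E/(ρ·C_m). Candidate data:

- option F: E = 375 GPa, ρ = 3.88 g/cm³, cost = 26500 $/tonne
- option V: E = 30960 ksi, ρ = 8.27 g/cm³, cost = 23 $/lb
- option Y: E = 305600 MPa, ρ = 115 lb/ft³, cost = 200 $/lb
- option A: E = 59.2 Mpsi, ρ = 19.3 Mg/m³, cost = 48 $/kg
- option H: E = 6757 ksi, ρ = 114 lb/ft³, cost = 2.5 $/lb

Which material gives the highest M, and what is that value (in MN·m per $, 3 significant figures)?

option H, M = 4.63 MN·m per $

Normalizing units and computing the index:
  option F: E = 375.0 GPa, ρ = 3880 kg/m³, cost = 26.50 $/kg
  option V: E = 213.5 GPa, ρ = 8270 kg/m³, cost = 50.71 $/kg
  option Y: E = 305.6 GPa, ρ = 1842 kg/m³, cost = 440.9 $/kg
  option A: E = 408.2 GPa, ρ = 19300 kg/m³, cost = 48.00 $/kg
  option H: E = 46.59 GPa, ρ = 1826 kg/m³, cost = 5.511 $/kg
  option H: M = 4.63 MN·m per $
  option F: M = 3.65 MN·m per $
  option V: M = 0.509 MN·m per $
  option A: M = 0.441 MN·m per $
  option Y: M = 0.376 MN·m per $
Option H has the largest M.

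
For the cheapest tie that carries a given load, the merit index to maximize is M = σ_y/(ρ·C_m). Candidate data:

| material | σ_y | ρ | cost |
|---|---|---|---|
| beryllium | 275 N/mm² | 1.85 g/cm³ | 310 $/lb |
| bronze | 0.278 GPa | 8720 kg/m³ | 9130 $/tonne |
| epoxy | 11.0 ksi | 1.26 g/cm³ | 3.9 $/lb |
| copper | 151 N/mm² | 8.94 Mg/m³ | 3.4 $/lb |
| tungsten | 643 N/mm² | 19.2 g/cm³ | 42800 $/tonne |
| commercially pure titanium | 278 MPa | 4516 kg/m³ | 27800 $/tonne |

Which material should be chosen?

epoxy

Convert each candidate to consistent units, then evaluate M:
  beryllium: σ_y = 275.0 MPa, ρ = 1850 kg/m³, cost = 683.4 $/kg
  bronze: σ_y = 278.0 MPa, ρ = 8720 kg/m³, cost = 9.130 $/kg
  epoxy: σ_y = 75.84 MPa, ρ = 1260 kg/m³, cost = 8.598 $/kg
  copper: σ_y = 151.0 MPa, ρ = 8940 kg/m³, cost = 7.496 $/kg
  tungsten: σ_y = 643.0 MPa, ρ = 19200 kg/m³, cost = 42.80 $/kg
  commercially pure titanium: σ_y = 278.0 MPa, ρ = 4516 kg/m³, cost = 27.80 $/kg
  epoxy: M = 7.00 kN·m per $
  bronze: M = 3.49 kN·m per $
  copper: M = 2.25 kN·m per $
  commercially pure titanium: M = 2.21 kN·m per $
  tungsten: M = 0.782 kN·m per $
  beryllium: M = 0.218 kN·m per $
Highest index: epoxy.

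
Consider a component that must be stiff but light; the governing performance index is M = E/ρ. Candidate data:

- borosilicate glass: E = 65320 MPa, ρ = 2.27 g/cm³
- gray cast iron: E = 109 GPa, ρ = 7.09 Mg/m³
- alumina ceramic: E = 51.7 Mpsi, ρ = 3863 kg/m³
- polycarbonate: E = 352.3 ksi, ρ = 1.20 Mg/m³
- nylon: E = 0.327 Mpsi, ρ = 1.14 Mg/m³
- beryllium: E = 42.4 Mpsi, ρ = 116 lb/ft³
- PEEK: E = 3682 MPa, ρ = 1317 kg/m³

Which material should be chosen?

beryllium

Putting every candidate on a common basis:
  borosilicate glass: E = 65.32 GPa, ρ = 2270 kg/m³
  gray cast iron: E = 109.0 GPa, ρ = 7090 kg/m³
  alumina ceramic: E = 356.5 GPa, ρ = 3863 kg/m³
  polycarbonate: E = 2.429 GPa, ρ = 1200 kg/m³
  nylon: E = 2.255 GPa, ρ = 1140 kg/m³
  beryllium: E = 292.3 GPa, ρ = 1858 kg/m³
  PEEK: E = 3.682 GPa, ρ = 1317 kg/m³
  beryllium: M = 157 MN·m/kg
  alumina ceramic: M = 92.3 MN·m/kg
  borosilicate glass: M = 28.8 MN·m/kg
  gray cast iron: M = 15.4 MN·m/kg
  PEEK: M = 2.80 MN·m/kg
  polycarbonate: M = 2.02 MN·m/kg
  nylon: M = 1.98 MN·m/kg
Highest index: beryllium.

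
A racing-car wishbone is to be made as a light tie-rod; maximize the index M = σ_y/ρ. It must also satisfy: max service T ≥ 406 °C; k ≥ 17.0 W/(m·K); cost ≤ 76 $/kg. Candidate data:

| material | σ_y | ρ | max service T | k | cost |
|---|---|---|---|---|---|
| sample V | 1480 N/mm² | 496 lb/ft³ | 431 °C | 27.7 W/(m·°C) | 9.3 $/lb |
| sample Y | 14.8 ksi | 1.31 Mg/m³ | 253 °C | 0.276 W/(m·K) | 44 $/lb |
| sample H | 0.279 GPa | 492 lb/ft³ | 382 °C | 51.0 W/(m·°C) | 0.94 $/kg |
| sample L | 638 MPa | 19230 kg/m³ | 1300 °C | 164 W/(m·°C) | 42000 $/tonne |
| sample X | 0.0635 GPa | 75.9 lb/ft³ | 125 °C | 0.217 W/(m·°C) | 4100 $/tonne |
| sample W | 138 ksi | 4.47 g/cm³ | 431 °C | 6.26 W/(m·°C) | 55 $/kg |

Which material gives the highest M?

sample V

Screen on constraints: max service T ≥ 406 °C; k ≥ 17.0 W/(m·K); cost ≤ 76 $/kg. Survivors: sample V, sample L.
In SI units:
  sample V: σ_y = 1480 MPa, ρ = 7945 kg/m³
  sample L: σ_y = 638.0 MPa, ρ = 19230 kg/m³
  sample V: M = 186 kN·m/kg
  sample L: M = 33.2 kN·m/kg
The maximum is for sample V.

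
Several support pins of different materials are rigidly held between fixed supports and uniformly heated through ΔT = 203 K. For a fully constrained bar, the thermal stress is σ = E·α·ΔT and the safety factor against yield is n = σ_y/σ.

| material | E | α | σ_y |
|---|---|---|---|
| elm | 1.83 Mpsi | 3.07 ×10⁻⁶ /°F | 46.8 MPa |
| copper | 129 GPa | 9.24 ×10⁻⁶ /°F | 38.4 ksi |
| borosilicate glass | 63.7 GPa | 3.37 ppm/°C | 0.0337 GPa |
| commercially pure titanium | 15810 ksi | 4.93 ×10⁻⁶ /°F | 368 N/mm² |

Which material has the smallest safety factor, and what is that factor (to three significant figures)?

copper, n = 0.608

Per material, after unit conversion:
  elm: E = 12.62, α = 5.53, σ_y = 46.80 → σ = 14.2 MPa, n = 3.31
  copper: E = 129.0, α = 16.6, σ_y = 264.8 → σ = 436 MPa, n = 0.608
  borosilicate glass: E = 63.70, α = 3.37, σ_y = 33.70 → σ = 43.6 MPa, n = 0.773
  commercially pure titanium: E = 109.0, α = 8.87, σ_y = 368.0 → σ = 196 MPa, n = 1.87
Smallest n: copper with n = 0.608.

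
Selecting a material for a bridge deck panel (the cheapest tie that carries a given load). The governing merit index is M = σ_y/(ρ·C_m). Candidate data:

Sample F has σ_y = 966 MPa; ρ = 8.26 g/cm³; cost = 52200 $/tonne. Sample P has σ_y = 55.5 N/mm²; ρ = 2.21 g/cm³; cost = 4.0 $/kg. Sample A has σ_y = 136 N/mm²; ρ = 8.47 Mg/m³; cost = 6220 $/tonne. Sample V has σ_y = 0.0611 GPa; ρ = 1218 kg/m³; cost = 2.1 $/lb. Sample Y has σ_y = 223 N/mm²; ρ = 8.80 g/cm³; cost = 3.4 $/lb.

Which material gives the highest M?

Normalizing units and computing the index:
  sample F: σ_y = 966.0 MPa, ρ = 8260 kg/m³, cost = 52.20 $/kg
  sample P: σ_y = 55.50 MPa, ρ = 2210 kg/m³, cost = 4.000 $/kg
  sample A: σ_y = 136.0 MPa, ρ = 8470 kg/m³, cost = 6.220 $/kg
  sample V: σ_y = 61.10 MPa, ρ = 1218 kg/m³, cost = 4.630 $/kg
  sample Y: σ_y = 223.0 MPa, ρ = 8800 kg/m³, cost = 7.496 $/kg
  sample V: M = 10.8 kN·m per $
  sample P: M = 6.28 kN·m per $
  sample Y: M = 3.38 kN·m per $
  sample A: M = 2.58 kN·m per $
  sample F: M = 2.24 kN·m per $
Highest index: sample V.

sample V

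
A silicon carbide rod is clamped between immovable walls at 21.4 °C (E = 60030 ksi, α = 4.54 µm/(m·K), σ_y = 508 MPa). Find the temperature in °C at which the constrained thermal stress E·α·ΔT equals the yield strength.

E = 60030 ksi = 413.9 GPa.
E·α·ΔT = 508.0 MPa ⇒ ΔT = 508.0 / (413.9×10³ × 4.54×10⁻⁶) = 270.3 K.
T = 21.4 + 270.3 = 291.7 °C.

292 °C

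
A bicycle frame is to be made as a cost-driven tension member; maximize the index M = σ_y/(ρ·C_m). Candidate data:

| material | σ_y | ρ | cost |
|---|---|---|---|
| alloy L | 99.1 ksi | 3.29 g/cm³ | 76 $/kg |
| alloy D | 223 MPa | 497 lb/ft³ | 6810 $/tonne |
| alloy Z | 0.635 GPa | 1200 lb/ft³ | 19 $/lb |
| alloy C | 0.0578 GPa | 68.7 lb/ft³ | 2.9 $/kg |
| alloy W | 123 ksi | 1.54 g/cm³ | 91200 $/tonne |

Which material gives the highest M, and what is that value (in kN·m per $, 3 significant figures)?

Normalizing units and computing the index:
  alloy L: σ_y = 683.3 MPa, ρ = 3290 kg/m³, cost = 76.00 $/kg
  alloy D: σ_y = 223.0 MPa, ρ = 7961 kg/m³, cost = 6.810 $/kg
  alloy Z: σ_y = 635.0 MPa, ρ = 19220 kg/m³, cost = 41.89 $/kg
  alloy C: σ_y = 57.80 MPa, ρ = 1100 kg/m³, cost = 2.900 $/kg
  alloy W: σ_y = 848.1 MPa, ρ = 1540 kg/m³, cost = 91.20 $/kg
  alloy C: M = 18.1 kN·m per $
  alloy W: M = 6.04 kN·m per $
  alloy D: M = 4.11 kN·m per $
  alloy L: M = 2.73 kN·m per $
  alloy Z: M = 0.789 kN·m per $
Highest index: alloy C.

alloy C, M = 18.1 kN·m per $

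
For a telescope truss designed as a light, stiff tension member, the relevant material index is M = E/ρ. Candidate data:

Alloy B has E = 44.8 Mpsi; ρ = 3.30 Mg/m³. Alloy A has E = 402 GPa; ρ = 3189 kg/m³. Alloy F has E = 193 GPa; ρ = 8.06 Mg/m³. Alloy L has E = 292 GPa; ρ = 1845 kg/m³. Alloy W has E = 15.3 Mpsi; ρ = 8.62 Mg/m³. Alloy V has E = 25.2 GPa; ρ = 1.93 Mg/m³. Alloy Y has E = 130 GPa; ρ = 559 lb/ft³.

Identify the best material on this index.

alloy L

Putting every candidate on a common basis:
  alloy B: E = 308.9 GPa, ρ = 3300 kg/m³
  alloy A: E = 402.0 GPa, ρ = 3189 kg/m³
  alloy F: E = 193.0 GPa, ρ = 8060 kg/m³
  alloy L: E = 292.0 GPa, ρ = 1845 kg/m³
  alloy W: E = 105.5 GPa, ρ = 8620 kg/m³
  alloy V: E = 25.20 GPa, ρ = 1930 kg/m³
  alloy Y: E = 130.0 GPa, ρ = 8954 kg/m³
  alloy L: M = 158 MN·m/kg
  alloy A: M = 126 MN·m/kg
  alloy B: M = 93.6 MN·m/kg
  alloy F: M = 23.9 MN·m/kg
  alloy Y: M = 14.5 MN·m/kg
  alloy V: M = 13.1 MN·m/kg
  alloy W: M = 12.2 MN·m/kg
Alloy L has the largest M.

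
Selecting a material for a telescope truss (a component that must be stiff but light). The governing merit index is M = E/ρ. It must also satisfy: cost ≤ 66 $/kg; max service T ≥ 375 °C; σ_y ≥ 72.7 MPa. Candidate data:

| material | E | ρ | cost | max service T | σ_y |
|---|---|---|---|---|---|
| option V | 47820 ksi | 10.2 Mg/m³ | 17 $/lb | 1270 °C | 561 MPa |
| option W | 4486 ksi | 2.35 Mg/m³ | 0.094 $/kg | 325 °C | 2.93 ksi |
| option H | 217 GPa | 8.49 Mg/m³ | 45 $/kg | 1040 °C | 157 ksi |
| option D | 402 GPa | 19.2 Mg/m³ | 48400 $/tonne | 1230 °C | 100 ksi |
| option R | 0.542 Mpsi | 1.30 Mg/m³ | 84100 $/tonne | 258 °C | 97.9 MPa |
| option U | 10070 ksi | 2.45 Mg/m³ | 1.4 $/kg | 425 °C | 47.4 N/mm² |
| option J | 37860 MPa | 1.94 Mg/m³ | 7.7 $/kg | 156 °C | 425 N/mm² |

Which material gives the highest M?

Screen on constraints: cost ≤ 66 $/kg; max service T ≥ 375 °C; σ_y ≥ 72.7 MPa. Survivors: option V, option H, option D.
In SI units:
  option V: E = 329.7 GPa, ρ = 10200 kg/m³
  option H: E = 217.0 GPa, ρ = 8490 kg/m³
  option D: E = 402.0 GPa, ρ = 19200 kg/m³
  option V: M = 32.3 MN·m/kg
  option H: M = 25.6 MN·m/kg
  option D: M = 20.9 MN·m/kg
Highest index: option V.

option V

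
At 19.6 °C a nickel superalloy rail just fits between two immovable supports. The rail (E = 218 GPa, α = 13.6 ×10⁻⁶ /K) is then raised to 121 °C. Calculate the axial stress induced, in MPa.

ΔT = 101.4 K. Constrained thermal stress σ = E·α·ΔT = 218.0×10³ MPa × 13.6×10⁻⁶ × 101.4 = 301 MPa (compressive).

301 MPa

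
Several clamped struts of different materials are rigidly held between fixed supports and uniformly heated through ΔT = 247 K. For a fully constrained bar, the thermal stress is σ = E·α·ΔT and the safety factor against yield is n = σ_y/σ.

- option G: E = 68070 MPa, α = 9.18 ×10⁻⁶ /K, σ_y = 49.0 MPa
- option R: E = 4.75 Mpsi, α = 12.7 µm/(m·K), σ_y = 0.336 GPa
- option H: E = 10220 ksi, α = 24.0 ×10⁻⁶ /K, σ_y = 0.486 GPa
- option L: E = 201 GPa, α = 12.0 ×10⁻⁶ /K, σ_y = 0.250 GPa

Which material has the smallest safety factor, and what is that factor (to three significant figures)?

Per material, after unit conversion:
  option G: E = 68.07, α = 9.18, σ_y = 49.00 → σ = 154 MPa, n = 0.317
  option R: E = 32.75, α = 12.7, σ_y = 336.0 → σ = 103 MPa, n = 3.27
  option H: E = 70.46, α = 24.0, σ_y = 486.0 → σ = 418 MPa, n = 1.16
  option L: E = 201.0, α = 12.0, σ_y = 250.0 → σ = 596 MPa, n = 0.420
Smallest n: option G with n = 0.317.

option G, n = 0.317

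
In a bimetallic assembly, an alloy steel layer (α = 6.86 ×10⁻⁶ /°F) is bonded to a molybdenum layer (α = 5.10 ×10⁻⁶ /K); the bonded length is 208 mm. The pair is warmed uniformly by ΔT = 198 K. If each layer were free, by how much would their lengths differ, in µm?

299 µm

alloy steel: α = 6.86×10⁻⁶/°F × 9/5 = 12.3×10⁻⁶/K.
Δα = |12.3 − 5.10|×10⁻⁶/K = 7.25×10⁻⁶/K.
ΔL_mismatch = Δα·L·ΔT = 7.25×10⁻⁶ × 208.0 mm × 198.0 K = 299 µm.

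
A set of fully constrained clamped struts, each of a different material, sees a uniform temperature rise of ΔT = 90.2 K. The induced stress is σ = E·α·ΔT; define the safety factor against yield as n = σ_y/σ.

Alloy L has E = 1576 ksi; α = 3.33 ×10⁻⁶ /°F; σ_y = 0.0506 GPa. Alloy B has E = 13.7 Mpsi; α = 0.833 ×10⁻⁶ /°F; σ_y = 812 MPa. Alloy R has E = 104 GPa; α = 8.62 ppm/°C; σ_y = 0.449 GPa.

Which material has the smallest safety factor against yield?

alloy R

With everything in SI (GPa, ×10⁻⁶/K, MPa):
  alloy L: E = 10.87, α = 5.99, σ_y = 50.60 → σ = 5.87 MPa, n = 8.61
  alloy B: E = 94.46, α = 1.50, σ_y = 812.0 → σ = 12.8 MPa, n = 63.6
  alloy R: E = 104.0, α = 8.62, σ_y = 449.0 → σ = 80.9 MPa, n = 5.55
Alloy R has the lowest safety factor, n = 5.55.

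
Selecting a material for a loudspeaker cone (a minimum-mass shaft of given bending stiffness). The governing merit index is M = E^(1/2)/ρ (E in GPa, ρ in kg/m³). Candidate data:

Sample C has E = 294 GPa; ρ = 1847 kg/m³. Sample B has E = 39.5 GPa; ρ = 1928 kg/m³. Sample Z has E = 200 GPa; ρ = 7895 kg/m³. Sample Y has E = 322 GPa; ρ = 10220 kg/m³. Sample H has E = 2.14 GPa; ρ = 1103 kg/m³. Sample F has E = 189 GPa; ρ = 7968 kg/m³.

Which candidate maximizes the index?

Per-candidate index values:
  sample C: M = 9.28×10⁻³
  sample B: M = 3.26×10⁻³
  sample Z: M = 1.79×10⁻³
  sample Y: M = 1.76×10⁻³
  sample F: M = 1.73×10⁻³
  sample H: M = 1.33×10⁻³
The maximum is for sample C.

sample C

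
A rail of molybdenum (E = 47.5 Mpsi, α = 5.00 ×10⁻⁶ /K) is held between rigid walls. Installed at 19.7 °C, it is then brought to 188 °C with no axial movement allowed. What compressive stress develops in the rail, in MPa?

276 MPa

E = 47.5 Mpsi = 327.5 GPa.
ΔT = 168.3 K. Constrained thermal stress σ = E·α·ΔT = 327.5×10³ MPa × 5.00×10⁻⁶ × 168.3 = 276 MPa (compressive).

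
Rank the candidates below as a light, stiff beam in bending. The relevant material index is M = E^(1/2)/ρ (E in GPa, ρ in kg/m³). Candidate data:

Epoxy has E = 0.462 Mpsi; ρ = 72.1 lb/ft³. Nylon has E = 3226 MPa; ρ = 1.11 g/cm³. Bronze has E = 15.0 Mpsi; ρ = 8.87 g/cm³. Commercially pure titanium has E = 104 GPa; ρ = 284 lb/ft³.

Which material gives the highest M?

commercially pure titanium

Convert each candidate to consistent units, then evaluate M:
  epoxy: E = 3.185 GPa, ρ = 1155 kg/m³
  nylon: E = 3.226 GPa, ρ = 1110 kg/m³
  bronze: E = 103.4 GPa, ρ = 8870 kg/m³
  commercially pure titanium: E = 104.0 GPa, ρ = 4549 kg/m³
  commercially pure titanium: M = 2.24×10⁻³
  nylon: M = 1.62×10⁻³
  epoxy: M = 1.55×10⁻³
  bronze: M = 1.15×10⁻³
Highest index: commercially pure titanium.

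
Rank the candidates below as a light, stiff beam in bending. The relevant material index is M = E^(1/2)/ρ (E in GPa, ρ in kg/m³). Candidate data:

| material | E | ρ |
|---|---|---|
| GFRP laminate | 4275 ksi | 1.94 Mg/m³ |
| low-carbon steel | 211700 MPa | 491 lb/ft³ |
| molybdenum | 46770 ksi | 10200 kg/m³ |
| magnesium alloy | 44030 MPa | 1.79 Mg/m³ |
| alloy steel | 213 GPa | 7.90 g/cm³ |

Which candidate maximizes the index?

Normalizing units and computing the index:
  GFRP laminate: E = 29.48 GPa, ρ = 1940 kg/m³
  low-carbon steel: E = 211.7 GPa, ρ = 7865 kg/m³
  molybdenum: E = 322.5 GPa, ρ = 10200 kg/m³
  magnesium alloy: E = 44.03 GPa, ρ = 1790 kg/m³
  alloy steel: E = 213.0 GPa, ρ = 7900 kg/m³
  magnesium alloy: M = 3.71×10⁻³
  GFRP laminate: M = 2.80×10⁻³
  low-carbon steel: M = 1.85×10⁻³
  alloy steel: M = 1.85×10⁻³
  molybdenum: M = 1.76×10⁻³
Magnesium alloy has the largest M.

magnesium alloy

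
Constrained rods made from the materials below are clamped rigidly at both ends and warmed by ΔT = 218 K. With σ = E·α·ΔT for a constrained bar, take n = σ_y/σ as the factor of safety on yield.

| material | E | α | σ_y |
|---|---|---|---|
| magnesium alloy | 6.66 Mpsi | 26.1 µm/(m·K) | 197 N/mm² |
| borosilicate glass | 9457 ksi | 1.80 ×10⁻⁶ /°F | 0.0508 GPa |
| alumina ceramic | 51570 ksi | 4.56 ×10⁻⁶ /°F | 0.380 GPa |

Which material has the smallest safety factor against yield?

Converting E to GPa, α to ×10⁻⁶/K, σ_y to MPa, then σ and n for each:
  magnesium alloy: E = 45.92, α = 26.1, σ_y = 197.0 → σ = 261 MPa, n = 0.754
  borosilicate glass: E = 65.20, α = 3.24, σ_y = 50.80 → σ = 46.1 MPa, n = 1.10
  alumina ceramic: E = 355.6, α = 8.21, σ_y = 380.0 → σ = 636 MPa, n = 0.597
The minimum is alumina ceramic at n = 0.597.

alumina ceramic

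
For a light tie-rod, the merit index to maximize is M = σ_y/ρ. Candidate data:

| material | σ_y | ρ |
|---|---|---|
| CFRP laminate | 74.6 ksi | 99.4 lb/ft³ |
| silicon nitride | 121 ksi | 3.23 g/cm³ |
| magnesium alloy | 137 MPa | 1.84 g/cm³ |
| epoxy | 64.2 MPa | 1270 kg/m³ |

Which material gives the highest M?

Convert each candidate to consistent units, then evaluate M:
  CFRP laminate: σ_y = 514.3 MPa, ρ = 1592 kg/m³
  silicon nitride: σ_y = 834.3 MPa, ρ = 3230 kg/m³
  magnesium alloy: σ_y = 137.0 MPa, ρ = 1840 kg/m³
  epoxy: σ_y = 64.20 MPa, ρ = 1270 kg/m³
  CFRP laminate: M = 323 kN·m/kg
  silicon nitride: M = 258 kN·m/kg
  magnesium alloy: M = 74.5 kN·m/kg
  epoxy: M = 50.6 kN·m/kg
Highest index: CFRP laminate.

CFRP laminate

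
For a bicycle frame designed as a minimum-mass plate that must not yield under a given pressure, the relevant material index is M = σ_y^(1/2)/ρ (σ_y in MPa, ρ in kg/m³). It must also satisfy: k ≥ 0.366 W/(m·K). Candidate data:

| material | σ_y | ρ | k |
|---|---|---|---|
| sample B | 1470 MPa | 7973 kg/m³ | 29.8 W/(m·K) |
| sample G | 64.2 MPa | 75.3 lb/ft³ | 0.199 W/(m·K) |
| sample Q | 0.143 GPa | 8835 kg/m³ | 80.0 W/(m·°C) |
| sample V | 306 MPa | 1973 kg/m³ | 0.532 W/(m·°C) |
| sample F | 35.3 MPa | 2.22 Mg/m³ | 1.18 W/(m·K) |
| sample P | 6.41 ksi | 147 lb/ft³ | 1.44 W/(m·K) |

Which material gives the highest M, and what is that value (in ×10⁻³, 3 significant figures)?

sample V, M = 8.87×10⁻³

Screen on constraints: k ≥ 0.366 W/(m·K). Survivors: sample B, sample Q, sample V, sample F, sample P.
After converting to SI:
  sample B: σ_y = 1470 MPa, ρ = 7973 kg/m³
  sample Q: σ_y = 143.0 MPa, ρ = 8835 kg/m³
  sample V: σ_y = 306.0 MPa, ρ = 1973 kg/m³
  sample F: σ_y = 35.30 MPa, ρ = 2220 kg/m³
  sample P: σ_y = 44.20 MPa, ρ = 2355 kg/m³
  sample V: M = 8.87×10⁻³
  sample B: M = 4.81×10⁻³
  sample P: M = 2.82×10⁻³
  sample F: M = 2.68×10⁻³
  sample Q: M = 1.35×10⁻³
Sample V ranks first.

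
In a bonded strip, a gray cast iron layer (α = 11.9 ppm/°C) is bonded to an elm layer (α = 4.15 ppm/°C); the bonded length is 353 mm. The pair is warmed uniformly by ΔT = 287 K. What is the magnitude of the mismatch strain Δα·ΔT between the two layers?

Δα = |11.9 − 4.15|×10⁻⁶/K = 7.75×10⁻⁶/K.
Mismatch strain = Δα·ΔT = 7.75×10⁻⁶ × 287.0 = 2.22×10⁻³.

2.22×10⁻³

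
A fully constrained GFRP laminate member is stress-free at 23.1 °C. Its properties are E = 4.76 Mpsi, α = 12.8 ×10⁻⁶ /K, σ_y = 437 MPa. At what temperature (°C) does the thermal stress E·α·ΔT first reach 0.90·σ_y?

959 °C

E = 4.76 Mpsi = 32.82 GPa.
E·α·ΔT = 393.3 MPa ⇒ ΔT = 393.3 / (32.82×10³ × 12.8×10⁻⁶) = 936.2 K.
T = 23.1 + 936.2 = 959.3 °C.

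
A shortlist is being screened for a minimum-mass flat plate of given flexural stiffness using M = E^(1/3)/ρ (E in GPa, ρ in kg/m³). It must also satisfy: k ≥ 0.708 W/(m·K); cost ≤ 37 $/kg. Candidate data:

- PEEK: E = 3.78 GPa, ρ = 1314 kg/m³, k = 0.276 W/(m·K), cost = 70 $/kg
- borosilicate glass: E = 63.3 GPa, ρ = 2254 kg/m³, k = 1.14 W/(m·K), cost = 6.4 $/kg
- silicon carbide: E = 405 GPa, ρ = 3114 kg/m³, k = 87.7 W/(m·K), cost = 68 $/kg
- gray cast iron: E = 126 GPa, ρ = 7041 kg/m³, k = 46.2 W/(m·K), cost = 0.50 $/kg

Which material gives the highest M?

borosilicate glass

Screen on constraints: k ≥ 0.708 W/(m·K); cost ≤ 37 $/kg. Survivors: borosilicate glass, gray cast iron.
Evaluate M for each candidate:
  borosilicate glass: M = 1.77×10⁻³
  gray cast iron: M = 0.712×10⁻³
Borosilicate glass has the largest M.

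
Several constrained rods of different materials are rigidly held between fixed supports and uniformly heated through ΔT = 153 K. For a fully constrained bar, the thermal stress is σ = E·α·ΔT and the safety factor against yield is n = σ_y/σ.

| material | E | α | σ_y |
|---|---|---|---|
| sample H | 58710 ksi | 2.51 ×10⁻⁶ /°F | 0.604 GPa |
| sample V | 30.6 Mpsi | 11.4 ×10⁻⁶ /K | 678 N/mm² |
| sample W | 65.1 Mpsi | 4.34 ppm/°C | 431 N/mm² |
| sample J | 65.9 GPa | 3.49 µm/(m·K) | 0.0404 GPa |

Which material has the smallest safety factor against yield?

sample J

Converting E to GPa, α to ×10⁻⁶/K, σ_y to MPa, then σ and n for each:
  sample H: E = 404.8, α = 4.52, σ_y = 604.0 → σ = 280 MPa, n = 2.16
  sample V: E = 211.0, α = 11.4, σ_y = 678.0 → σ = 368 MPa, n = 1.84
  sample W: E = 448.8, α = 4.34, σ_y = 431.0 → σ = 298 MPa, n = 1.45
  sample J: E = 65.90, α = 3.49, σ_y = 40.40 → σ = 35.2 MPa, n = 1.15
Sample J has the lowest safety factor, n = 1.15.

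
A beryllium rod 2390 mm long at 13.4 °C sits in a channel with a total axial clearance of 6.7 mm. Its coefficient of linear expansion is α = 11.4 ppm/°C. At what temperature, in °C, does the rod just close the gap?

259 °C

α·L₀·ΔT = 6.7 mm ⇒ ΔT = 6.7 / (11.4×10⁻⁶ × 2390.0) = 245.9 K.
T = 13.4 + 245.9 = 259.3 °C.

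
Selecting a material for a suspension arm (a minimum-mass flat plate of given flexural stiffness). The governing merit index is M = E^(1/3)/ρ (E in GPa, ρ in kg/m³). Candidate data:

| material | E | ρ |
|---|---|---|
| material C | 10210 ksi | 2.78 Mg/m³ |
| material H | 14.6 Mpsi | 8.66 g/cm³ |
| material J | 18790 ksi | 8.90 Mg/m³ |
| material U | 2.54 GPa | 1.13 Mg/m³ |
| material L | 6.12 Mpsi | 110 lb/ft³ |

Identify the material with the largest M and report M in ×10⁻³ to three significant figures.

material L, M = 1.98×10⁻³

Convert each candidate to consistent units, then evaluate M:
  material C: E = 70.40 GPa, ρ = 2780 kg/m³
  material H: E = 100.7 GPa, ρ = 8660 kg/m³
  material J: E = 129.6 GPa, ρ = 8900 kg/m³
  material U: E = 2.540 GPa, ρ = 1130 kg/m³
  material L: E = 42.20 GPa, ρ = 1762 kg/m³
  material L: M = 1.98×10⁻³
  material C: M = 1.49×10⁻³
  material U: M = 1.21×10⁻³
  material J: M = 0.569×10⁻³
  material H: M = 0.537×10⁻³
Material L ranks first.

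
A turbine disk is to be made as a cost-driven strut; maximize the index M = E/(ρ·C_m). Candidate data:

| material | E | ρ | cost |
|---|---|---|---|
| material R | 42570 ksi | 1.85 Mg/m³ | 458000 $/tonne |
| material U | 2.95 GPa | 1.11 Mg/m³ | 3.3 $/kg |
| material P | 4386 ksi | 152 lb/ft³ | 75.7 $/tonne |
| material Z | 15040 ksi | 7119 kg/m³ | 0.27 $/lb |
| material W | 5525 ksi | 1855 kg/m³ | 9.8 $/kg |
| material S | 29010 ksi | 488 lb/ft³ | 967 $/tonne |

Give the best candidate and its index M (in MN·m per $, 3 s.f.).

material P, M = 164 MN·m per $

Normalizing units and computing the index:
  material R: E = 293.5 GPa, ρ = 1850 kg/m³, cost = 458.0 $/kg
  material U: E = 2.950 GPa, ρ = 1110 kg/m³, cost = 3.300 $/kg
  material P: E = 30.24 GPa, ρ = 2435 kg/m³, cost = 0.07570 $/kg
  material Z: E = 103.7 GPa, ρ = 7119 kg/m³, cost = 0.5952 $/kg
  material W: E = 38.09 GPa, ρ = 1855 kg/m³, cost = 9.800 $/kg
  material S: E = 200.0 GPa, ρ = 7817 kg/m³, cost = 0.9670 $/kg
  material P: M = 164 MN·m per $
  material S: M = 26.5 MN·m per $
  material Z: M = 24.5 MN·m per $
  material W: M = 2.10 MN·m per $
  material U: M = 0.805 MN·m per $
  material R: M = 0.346 MN·m per $
Material P ranks first.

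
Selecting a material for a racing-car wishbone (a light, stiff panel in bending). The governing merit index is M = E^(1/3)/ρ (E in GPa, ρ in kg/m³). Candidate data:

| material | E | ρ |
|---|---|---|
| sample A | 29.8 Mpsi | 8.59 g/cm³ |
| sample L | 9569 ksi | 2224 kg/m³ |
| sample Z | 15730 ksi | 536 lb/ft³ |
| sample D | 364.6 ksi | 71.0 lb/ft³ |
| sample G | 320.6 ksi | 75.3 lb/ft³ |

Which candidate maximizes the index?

Convert each candidate to consistent units, then evaluate M:
  sample A: E = 205.5 GPa, ρ = 8590 kg/m³
  sample L: E = 65.98 GPa, ρ = 2224 kg/m³
  sample Z: E = 108.5 GPa, ρ = 8586 kg/m³
  sample D: E = 2.514 GPa, ρ = 1137 kg/m³
  sample G: E = 2.210 GPa, ρ = 1206 kg/m³
  sample L: M = 1.82×10⁻³
  sample D: M = 1.20×10⁻³
  sample G: M = 1.08×10⁻³
  sample A: M = 0.687×10⁻³
  sample Z: M = 0.555×10⁻³
Sample L ranks first.

sample L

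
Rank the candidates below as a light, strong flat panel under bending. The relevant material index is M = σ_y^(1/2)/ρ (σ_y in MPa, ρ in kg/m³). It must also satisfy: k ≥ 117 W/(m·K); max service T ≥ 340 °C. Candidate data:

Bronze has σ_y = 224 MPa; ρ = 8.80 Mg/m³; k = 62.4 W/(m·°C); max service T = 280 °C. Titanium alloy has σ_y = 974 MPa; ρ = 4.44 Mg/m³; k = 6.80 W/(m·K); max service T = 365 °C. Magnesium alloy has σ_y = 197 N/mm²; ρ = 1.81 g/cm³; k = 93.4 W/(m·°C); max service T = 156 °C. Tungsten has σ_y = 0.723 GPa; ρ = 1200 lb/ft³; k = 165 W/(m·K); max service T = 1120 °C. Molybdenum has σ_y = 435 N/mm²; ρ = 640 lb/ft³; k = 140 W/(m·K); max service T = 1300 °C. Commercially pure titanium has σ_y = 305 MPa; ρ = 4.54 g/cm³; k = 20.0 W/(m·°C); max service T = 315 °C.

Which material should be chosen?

Screen on constraints: k ≥ 117 W/(m·K); max service T ≥ 340 °C. Survivors: tungsten, molybdenum.
After converting to SI:
  tungsten: σ_y = 723.0 MPa, ρ = 19220 kg/m³
  molybdenum: σ_y = 435.0 MPa, ρ = 10250 kg/m³
  molybdenum: M = 2.03×10⁻³
  tungsten: M = 1.40×10⁻³
Molybdenum ranks first.

molybdenum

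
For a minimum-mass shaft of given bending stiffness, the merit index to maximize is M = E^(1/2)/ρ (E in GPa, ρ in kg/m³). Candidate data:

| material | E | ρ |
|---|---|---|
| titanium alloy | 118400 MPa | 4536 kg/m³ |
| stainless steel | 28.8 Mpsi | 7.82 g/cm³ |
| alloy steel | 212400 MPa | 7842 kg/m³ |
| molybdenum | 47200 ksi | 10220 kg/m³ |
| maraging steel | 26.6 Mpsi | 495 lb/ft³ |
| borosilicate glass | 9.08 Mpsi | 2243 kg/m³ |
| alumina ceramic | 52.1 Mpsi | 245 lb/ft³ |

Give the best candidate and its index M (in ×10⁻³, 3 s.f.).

alumina ceramic, M = 4.83×10⁻³

Putting every candidate on a common basis:
  titanium alloy: E = 118.4 GPa, ρ = 4536 kg/m³
  stainless steel: E = 198.6 GPa, ρ = 7820 kg/m³
  alloy steel: E = 212.4 GPa, ρ = 7842 kg/m³
  molybdenum: E = 325.4 GPa, ρ = 10220 kg/m³
  maraging steel: E = 183.4 GPa, ρ = 7929 kg/m³
  borosilicate glass: E = 62.60 GPa, ρ = 2243 kg/m³
  alumina ceramic: E = 359.2 GPa, ρ = 3925 kg/m³
  alumina ceramic: M = 4.83×10⁻³
  borosilicate glass: M = 3.53×10⁻³
  titanium alloy: M = 2.40×10⁻³
  alloy steel: M = 1.86×10⁻³
  stainless steel: M = 1.80×10⁻³
  molybdenum: M = 1.77×10⁻³
  maraging steel: M = 1.71×10⁻³
Alumina ceramic ranks first.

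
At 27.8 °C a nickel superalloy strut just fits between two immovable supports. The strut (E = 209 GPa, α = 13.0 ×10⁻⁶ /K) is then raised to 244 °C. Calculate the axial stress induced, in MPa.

587 MPa

ΔT = 216.2 K. Constrained thermal stress σ = E·α·ΔT = 209.0×10³ MPa × 13.0×10⁻⁶ × 216.2 = 587 MPa (compressive).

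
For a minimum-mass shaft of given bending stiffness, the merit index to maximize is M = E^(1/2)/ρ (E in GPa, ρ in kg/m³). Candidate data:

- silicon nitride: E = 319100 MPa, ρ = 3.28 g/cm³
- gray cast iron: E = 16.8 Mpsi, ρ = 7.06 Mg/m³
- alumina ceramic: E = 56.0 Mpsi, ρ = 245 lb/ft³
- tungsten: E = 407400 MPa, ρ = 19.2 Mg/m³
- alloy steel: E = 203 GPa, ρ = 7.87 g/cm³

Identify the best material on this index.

Convert each candidate to consistent units, then evaluate M:
  silicon nitride: E = 319.1 GPa, ρ = 3280 kg/m³
  gray cast iron: E = 115.8 GPa, ρ = 7060 kg/m³
  alumina ceramic: E = 386.1 GPa, ρ = 3925 kg/m³
  tungsten: E = 407.4 GPa, ρ = 19200 kg/m³
  alloy steel: E = 203.0 GPa, ρ = 7870 kg/m³
  silicon nitride: M = 5.45×10⁻³
  alumina ceramic: M = 5.01×10⁻³
  alloy steel: M = 1.81×10⁻³
  gray cast iron: M = 1.52×10⁻³
  tungsten: M = 1.05×10⁻³
Highest index: silicon nitride.

silicon nitride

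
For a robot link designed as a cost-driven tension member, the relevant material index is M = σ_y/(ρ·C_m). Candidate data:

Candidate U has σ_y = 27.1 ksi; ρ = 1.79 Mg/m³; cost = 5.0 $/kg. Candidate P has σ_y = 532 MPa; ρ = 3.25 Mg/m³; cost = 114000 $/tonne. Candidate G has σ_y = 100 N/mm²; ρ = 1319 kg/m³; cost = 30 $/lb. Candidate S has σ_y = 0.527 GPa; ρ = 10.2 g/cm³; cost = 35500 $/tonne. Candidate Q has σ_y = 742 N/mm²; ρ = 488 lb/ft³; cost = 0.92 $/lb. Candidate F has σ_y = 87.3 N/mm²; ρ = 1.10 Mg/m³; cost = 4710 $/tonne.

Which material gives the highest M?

Convert each candidate to consistent units, then evaluate M:
  candidate U: σ_y = 186.8 MPa, ρ = 1790 kg/m³, cost = 5.000 $/kg
  candidate P: σ_y = 532.0 MPa, ρ = 3250 kg/m³, cost = 114.0 $/kg
  candidate G: σ_y = 100.0 MPa, ρ = 1319 kg/m³, cost = 66.14 $/kg
  candidate S: σ_y = 527.0 MPa, ρ = 10200 kg/m³, cost = 35.50 $/kg
  candidate Q: σ_y = 742.0 MPa, ρ = 7817 kg/m³, cost = 2.028 $/kg
  candidate F: σ_y = 87.30 MPa, ρ = 1100 kg/m³, cost = 4.710 $/kg
  candidate Q: M = 46.8 kN·m per $
  candidate U: M = 20.9 kN·m per $
  candidate F: M = 16.9 kN·m per $
  candidate S: M = 1.46 kN·m per $
  candidate P: M = 1.44 kN·m per $
  candidate G: M = 1.15 kN·m per $
The maximum is for candidate Q.

candidate Q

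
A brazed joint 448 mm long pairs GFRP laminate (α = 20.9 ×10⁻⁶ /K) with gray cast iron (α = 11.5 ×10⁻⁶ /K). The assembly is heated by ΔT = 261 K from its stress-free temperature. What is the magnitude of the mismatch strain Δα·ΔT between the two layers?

2.45×10⁻³

Δα = |20.9 − 11.5|×10⁻⁶/K = 9.40×10⁻⁶/K.
Mismatch strain = Δα·ΔT = 9.40×10⁻⁶ × 261.0 = 2.45×10⁻³.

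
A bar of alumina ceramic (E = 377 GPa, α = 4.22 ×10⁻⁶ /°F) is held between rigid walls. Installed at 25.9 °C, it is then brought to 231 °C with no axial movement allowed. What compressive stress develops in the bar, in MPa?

α = 4.22×10⁻⁶/°F × 9/5 = 7.60×10⁻⁶/K.
ΔT = 205.1 K. Constrained thermal stress σ = E·α·ΔT = 377.0×10³ MPa × 7.60×10⁻⁶ × 205.1 = 587 MPa (compressive).

587 MPa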